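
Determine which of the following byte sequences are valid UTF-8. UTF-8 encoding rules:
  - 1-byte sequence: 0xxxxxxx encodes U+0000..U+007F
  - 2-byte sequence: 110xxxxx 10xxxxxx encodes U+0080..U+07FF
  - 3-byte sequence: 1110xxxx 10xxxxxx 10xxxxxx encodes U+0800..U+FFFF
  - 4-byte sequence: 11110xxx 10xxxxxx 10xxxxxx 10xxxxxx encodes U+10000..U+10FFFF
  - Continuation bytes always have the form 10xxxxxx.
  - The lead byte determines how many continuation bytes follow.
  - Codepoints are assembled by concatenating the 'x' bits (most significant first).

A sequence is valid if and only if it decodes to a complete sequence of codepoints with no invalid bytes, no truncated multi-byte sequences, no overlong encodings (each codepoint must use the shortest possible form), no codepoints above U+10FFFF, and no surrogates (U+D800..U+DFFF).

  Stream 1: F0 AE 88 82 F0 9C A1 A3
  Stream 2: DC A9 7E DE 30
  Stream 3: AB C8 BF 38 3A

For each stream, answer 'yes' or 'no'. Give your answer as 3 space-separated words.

Stream 1: decodes cleanly. VALID
Stream 2: error at byte offset 4. INVALID
Stream 3: error at byte offset 0. INVALID

Answer: yes no no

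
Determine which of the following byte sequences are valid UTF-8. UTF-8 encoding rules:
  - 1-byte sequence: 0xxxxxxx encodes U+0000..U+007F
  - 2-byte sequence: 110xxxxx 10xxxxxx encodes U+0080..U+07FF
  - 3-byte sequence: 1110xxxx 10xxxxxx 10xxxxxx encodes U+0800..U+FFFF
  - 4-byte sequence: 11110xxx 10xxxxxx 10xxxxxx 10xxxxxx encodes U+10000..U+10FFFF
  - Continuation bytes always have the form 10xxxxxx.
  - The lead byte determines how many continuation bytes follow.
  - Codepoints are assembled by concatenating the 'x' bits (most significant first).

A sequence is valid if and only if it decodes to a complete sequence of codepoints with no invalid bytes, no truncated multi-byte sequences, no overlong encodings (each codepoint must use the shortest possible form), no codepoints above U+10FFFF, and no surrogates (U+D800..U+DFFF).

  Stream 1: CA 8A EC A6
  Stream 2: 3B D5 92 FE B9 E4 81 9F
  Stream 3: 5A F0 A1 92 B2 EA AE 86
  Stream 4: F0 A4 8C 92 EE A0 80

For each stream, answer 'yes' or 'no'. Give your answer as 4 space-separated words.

Stream 1: error at byte offset 4. INVALID
Stream 2: error at byte offset 3. INVALID
Stream 3: decodes cleanly. VALID
Stream 4: decodes cleanly. VALID

Answer: no no yes yes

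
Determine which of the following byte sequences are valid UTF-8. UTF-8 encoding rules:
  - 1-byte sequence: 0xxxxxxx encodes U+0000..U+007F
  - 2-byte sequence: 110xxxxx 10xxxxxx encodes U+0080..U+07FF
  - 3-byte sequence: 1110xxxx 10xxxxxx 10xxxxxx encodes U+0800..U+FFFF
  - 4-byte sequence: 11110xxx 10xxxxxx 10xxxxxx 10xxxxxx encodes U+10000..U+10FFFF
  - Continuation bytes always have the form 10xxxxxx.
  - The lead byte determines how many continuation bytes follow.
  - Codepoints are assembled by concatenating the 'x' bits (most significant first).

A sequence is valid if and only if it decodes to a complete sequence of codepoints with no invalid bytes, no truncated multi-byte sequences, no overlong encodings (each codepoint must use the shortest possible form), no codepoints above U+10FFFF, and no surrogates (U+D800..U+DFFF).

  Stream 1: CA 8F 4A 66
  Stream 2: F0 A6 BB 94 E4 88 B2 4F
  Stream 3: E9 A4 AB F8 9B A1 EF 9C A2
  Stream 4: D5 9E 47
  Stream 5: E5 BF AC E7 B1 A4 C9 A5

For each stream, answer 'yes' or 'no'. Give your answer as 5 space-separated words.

Answer: yes yes no yes yes

Derivation:
Stream 1: decodes cleanly. VALID
Stream 2: decodes cleanly. VALID
Stream 3: error at byte offset 3. INVALID
Stream 4: decodes cleanly. VALID
Stream 5: decodes cleanly. VALID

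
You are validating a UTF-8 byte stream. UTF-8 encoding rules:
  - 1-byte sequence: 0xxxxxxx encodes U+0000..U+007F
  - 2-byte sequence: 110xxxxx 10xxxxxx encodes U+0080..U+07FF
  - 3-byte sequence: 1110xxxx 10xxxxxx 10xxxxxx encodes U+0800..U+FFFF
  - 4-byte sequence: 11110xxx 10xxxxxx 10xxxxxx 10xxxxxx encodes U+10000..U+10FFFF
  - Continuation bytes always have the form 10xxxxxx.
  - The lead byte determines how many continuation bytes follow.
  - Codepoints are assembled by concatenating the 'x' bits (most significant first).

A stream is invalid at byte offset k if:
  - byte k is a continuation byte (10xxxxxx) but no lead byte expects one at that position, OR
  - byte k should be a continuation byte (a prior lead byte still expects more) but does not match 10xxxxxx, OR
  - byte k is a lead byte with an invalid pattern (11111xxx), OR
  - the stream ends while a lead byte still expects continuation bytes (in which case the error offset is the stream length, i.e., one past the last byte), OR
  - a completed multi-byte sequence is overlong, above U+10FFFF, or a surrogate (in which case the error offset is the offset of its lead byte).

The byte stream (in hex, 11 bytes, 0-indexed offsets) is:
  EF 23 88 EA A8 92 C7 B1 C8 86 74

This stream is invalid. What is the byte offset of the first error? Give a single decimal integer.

Answer: 1

Derivation:
Byte[0]=EF: 3-byte lead, need 2 cont bytes. acc=0xF
Byte[1]=23: expected 10xxxxxx continuation. INVALID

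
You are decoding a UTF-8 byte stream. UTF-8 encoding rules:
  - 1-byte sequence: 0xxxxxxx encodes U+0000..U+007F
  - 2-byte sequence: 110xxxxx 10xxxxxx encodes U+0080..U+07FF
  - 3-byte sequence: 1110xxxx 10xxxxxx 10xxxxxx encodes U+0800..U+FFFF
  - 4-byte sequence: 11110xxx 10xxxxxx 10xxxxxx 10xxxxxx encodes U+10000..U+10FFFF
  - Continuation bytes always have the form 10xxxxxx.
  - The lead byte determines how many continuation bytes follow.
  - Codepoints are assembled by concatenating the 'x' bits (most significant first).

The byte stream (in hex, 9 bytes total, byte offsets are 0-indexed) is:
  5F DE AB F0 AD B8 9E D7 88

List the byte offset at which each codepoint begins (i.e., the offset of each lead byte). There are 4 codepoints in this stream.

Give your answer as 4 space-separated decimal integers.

Byte[0]=5F: 1-byte ASCII. cp=U+005F
Byte[1]=DE: 2-byte lead, need 1 cont bytes. acc=0x1E
Byte[2]=AB: continuation. acc=(acc<<6)|0x2B=0x7AB
Completed: cp=U+07AB (starts at byte 1)
Byte[3]=F0: 4-byte lead, need 3 cont bytes. acc=0x0
Byte[4]=AD: continuation. acc=(acc<<6)|0x2D=0x2D
Byte[5]=B8: continuation. acc=(acc<<6)|0x38=0xB78
Byte[6]=9E: continuation. acc=(acc<<6)|0x1E=0x2DE1E
Completed: cp=U+2DE1E (starts at byte 3)
Byte[7]=D7: 2-byte lead, need 1 cont bytes. acc=0x17
Byte[8]=88: continuation. acc=(acc<<6)|0x08=0x5C8
Completed: cp=U+05C8 (starts at byte 7)

Answer: 0 1 3 7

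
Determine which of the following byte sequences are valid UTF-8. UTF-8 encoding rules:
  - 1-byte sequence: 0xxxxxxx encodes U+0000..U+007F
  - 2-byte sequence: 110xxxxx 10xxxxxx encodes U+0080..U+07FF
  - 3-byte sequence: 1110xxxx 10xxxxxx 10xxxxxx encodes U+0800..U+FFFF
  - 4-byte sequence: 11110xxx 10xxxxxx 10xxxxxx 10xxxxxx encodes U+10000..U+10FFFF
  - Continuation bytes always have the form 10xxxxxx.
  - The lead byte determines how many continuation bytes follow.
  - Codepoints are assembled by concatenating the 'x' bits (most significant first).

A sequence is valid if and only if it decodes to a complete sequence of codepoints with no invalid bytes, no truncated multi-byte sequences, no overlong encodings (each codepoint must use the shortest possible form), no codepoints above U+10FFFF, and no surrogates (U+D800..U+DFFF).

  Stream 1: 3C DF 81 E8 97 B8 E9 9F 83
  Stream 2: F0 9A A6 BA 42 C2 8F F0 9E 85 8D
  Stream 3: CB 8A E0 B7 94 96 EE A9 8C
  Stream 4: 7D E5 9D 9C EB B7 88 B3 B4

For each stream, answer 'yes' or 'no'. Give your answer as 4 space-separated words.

Answer: yes yes no no

Derivation:
Stream 1: decodes cleanly. VALID
Stream 2: decodes cleanly. VALID
Stream 3: error at byte offset 5. INVALID
Stream 4: error at byte offset 7. INVALID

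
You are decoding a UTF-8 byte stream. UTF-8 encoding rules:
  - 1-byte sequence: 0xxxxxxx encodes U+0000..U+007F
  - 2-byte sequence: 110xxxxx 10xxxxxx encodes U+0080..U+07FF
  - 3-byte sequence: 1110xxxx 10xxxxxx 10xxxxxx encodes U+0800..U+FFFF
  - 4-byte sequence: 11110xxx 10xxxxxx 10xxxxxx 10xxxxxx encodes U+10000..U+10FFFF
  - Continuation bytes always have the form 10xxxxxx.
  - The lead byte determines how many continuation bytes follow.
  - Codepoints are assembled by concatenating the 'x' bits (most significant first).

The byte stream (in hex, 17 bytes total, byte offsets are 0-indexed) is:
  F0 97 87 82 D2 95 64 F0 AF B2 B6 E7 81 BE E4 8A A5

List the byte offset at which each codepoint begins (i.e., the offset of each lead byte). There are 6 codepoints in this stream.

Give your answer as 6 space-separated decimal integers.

Byte[0]=F0: 4-byte lead, need 3 cont bytes. acc=0x0
Byte[1]=97: continuation. acc=(acc<<6)|0x17=0x17
Byte[2]=87: continuation. acc=(acc<<6)|0x07=0x5C7
Byte[3]=82: continuation. acc=(acc<<6)|0x02=0x171C2
Completed: cp=U+171C2 (starts at byte 0)
Byte[4]=D2: 2-byte lead, need 1 cont bytes. acc=0x12
Byte[5]=95: continuation. acc=(acc<<6)|0x15=0x495
Completed: cp=U+0495 (starts at byte 4)
Byte[6]=64: 1-byte ASCII. cp=U+0064
Byte[7]=F0: 4-byte lead, need 3 cont bytes. acc=0x0
Byte[8]=AF: continuation. acc=(acc<<6)|0x2F=0x2F
Byte[9]=B2: continuation. acc=(acc<<6)|0x32=0xBF2
Byte[10]=B6: continuation. acc=(acc<<6)|0x36=0x2FCB6
Completed: cp=U+2FCB6 (starts at byte 7)
Byte[11]=E7: 3-byte lead, need 2 cont bytes. acc=0x7
Byte[12]=81: continuation. acc=(acc<<6)|0x01=0x1C1
Byte[13]=BE: continuation. acc=(acc<<6)|0x3E=0x707E
Completed: cp=U+707E (starts at byte 11)
Byte[14]=E4: 3-byte lead, need 2 cont bytes. acc=0x4
Byte[15]=8A: continuation. acc=(acc<<6)|0x0A=0x10A
Byte[16]=A5: continuation. acc=(acc<<6)|0x25=0x42A5
Completed: cp=U+42A5 (starts at byte 14)

Answer: 0 4 6 7 11 14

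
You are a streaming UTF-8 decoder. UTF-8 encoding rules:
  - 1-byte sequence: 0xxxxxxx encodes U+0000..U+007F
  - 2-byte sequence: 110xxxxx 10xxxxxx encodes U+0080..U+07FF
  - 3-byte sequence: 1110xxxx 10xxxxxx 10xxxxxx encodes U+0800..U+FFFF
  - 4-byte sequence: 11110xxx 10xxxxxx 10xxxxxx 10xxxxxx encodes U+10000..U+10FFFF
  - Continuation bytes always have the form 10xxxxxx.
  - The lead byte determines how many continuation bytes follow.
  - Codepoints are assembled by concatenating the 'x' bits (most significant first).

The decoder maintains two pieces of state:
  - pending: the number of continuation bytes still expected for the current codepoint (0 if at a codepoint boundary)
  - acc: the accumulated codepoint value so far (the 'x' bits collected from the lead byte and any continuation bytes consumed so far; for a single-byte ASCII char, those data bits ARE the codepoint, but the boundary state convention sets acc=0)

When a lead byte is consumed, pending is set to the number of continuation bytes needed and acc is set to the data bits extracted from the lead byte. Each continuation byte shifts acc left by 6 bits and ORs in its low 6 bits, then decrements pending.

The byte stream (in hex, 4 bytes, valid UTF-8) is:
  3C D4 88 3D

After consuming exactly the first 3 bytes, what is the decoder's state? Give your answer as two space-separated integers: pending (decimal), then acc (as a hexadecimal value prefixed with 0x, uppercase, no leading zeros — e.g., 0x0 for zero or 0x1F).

Answer: 0 0x508

Derivation:
Byte[0]=3C: 1-byte. pending=0, acc=0x0
Byte[1]=D4: 2-byte lead. pending=1, acc=0x14
Byte[2]=88: continuation. acc=(acc<<6)|0x08=0x508, pending=0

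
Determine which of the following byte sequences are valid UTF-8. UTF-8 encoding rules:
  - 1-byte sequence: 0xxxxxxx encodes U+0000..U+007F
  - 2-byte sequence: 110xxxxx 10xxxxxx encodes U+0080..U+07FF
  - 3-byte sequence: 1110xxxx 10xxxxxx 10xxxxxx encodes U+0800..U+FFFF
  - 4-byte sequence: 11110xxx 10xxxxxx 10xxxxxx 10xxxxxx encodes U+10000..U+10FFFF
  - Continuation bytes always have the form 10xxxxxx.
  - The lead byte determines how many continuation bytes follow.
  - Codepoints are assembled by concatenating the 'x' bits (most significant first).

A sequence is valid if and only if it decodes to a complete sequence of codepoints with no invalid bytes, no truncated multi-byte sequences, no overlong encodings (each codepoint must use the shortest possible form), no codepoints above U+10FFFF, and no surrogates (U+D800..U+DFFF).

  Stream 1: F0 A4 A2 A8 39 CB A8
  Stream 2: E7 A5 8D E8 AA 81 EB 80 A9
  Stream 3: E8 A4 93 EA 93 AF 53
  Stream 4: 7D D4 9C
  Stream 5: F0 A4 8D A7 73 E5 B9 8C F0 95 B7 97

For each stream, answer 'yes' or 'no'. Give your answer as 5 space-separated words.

Stream 1: decodes cleanly. VALID
Stream 2: decodes cleanly. VALID
Stream 3: decodes cleanly. VALID
Stream 4: decodes cleanly. VALID
Stream 5: decodes cleanly. VALID

Answer: yes yes yes yes yes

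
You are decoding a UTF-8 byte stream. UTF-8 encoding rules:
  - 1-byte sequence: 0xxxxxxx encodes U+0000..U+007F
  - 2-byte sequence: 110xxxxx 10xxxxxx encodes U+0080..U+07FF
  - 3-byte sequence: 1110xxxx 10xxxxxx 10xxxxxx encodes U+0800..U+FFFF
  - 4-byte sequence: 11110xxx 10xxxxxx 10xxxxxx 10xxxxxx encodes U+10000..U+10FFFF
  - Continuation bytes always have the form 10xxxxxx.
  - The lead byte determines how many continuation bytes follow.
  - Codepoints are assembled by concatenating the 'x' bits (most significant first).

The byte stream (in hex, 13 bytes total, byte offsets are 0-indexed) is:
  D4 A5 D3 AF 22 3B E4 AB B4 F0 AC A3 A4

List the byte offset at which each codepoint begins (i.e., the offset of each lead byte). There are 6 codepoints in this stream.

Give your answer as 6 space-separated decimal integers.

Byte[0]=D4: 2-byte lead, need 1 cont bytes. acc=0x14
Byte[1]=A5: continuation. acc=(acc<<6)|0x25=0x525
Completed: cp=U+0525 (starts at byte 0)
Byte[2]=D3: 2-byte lead, need 1 cont bytes. acc=0x13
Byte[3]=AF: continuation. acc=(acc<<6)|0x2F=0x4EF
Completed: cp=U+04EF (starts at byte 2)
Byte[4]=22: 1-byte ASCII. cp=U+0022
Byte[5]=3B: 1-byte ASCII. cp=U+003B
Byte[6]=E4: 3-byte lead, need 2 cont bytes. acc=0x4
Byte[7]=AB: continuation. acc=(acc<<6)|0x2B=0x12B
Byte[8]=B4: continuation. acc=(acc<<6)|0x34=0x4AF4
Completed: cp=U+4AF4 (starts at byte 6)
Byte[9]=F0: 4-byte lead, need 3 cont bytes. acc=0x0
Byte[10]=AC: continuation. acc=(acc<<6)|0x2C=0x2C
Byte[11]=A3: continuation. acc=(acc<<6)|0x23=0xB23
Byte[12]=A4: continuation. acc=(acc<<6)|0x24=0x2C8E4
Completed: cp=U+2C8E4 (starts at byte 9)

Answer: 0 2 4 5 6 9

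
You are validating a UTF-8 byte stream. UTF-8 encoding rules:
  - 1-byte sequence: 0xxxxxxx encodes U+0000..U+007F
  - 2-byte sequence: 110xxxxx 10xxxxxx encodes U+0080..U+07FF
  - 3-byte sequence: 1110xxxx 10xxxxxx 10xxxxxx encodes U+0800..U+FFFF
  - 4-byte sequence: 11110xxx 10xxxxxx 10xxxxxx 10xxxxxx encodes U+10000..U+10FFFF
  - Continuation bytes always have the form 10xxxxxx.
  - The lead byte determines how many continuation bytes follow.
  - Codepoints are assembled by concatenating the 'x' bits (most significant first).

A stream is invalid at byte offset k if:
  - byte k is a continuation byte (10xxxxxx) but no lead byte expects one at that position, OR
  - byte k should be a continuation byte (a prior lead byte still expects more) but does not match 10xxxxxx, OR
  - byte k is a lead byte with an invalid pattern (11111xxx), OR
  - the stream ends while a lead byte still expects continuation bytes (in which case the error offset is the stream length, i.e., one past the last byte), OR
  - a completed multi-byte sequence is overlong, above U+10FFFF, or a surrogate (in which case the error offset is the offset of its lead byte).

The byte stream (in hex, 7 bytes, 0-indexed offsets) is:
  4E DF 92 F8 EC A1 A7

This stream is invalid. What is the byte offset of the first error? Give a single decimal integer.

Byte[0]=4E: 1-byte ASCII. cp=U+004E
Byte[1]=DF: 2-byte lead, need 1 cont bytes. acc=0x1F
Byte[2]=92: continuation. acc=(acc<<6)|0x12=0x7D2
Completed: cp=U+07D2 (starts at byte 1)
Byte[3]=F8: INVALID lead byte (not 0xxx/110x/1110/11110)

Answer: 3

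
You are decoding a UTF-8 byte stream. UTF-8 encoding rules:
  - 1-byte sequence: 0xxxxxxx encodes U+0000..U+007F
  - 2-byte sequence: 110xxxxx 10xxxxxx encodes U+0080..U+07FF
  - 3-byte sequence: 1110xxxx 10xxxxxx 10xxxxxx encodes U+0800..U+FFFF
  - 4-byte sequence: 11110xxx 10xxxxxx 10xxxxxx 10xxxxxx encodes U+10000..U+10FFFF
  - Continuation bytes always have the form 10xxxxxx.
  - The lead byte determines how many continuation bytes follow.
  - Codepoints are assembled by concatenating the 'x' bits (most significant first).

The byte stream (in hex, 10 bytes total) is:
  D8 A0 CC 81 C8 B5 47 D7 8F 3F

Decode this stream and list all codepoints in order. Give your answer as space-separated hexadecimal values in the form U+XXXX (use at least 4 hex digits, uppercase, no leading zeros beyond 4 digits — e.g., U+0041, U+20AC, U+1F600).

Byte[0]=D8: 2-byte lead, need 1 cont bytes. acc=0x18
Byte[1]=A0: continuation. acc=(acc<<6)|0x20=0x620
Completed: cp=U+0620 (starts at byte 0)
Byte[2]=CC: 2-byte lead, need 1 cont bytes. acc=0xC
Byte[3]=81: continuation. acc=(acc<<6)|0x01=0x301
Completed: cp=U+0301 (starts at byte 2)
Byte[4]=C8: 2-byte lead, need 1 cont bytes. acc=0x8
Byte[5]=B5: continuation. acc=(acc<<6)|0x35=0x235
Completed: cp=U+0235 (starts at byte 4)
Byte[6]=47: 1-byte ASCII. cp=U+0047
Byte[7]=D7: 2-byte lead, need 1 cont bytes. acc=0x17
Byte[8]=8F: continuation. acc=(acc<<6)|0x0F=0x5CF
Completed: cp=U+05CF (starts at byte 7)
Byte[9]=3F: 1-byte ASCII. cp=U+003F

Answer: U+0620 U+0301 U+0235 U+0047 U+05CF U+003F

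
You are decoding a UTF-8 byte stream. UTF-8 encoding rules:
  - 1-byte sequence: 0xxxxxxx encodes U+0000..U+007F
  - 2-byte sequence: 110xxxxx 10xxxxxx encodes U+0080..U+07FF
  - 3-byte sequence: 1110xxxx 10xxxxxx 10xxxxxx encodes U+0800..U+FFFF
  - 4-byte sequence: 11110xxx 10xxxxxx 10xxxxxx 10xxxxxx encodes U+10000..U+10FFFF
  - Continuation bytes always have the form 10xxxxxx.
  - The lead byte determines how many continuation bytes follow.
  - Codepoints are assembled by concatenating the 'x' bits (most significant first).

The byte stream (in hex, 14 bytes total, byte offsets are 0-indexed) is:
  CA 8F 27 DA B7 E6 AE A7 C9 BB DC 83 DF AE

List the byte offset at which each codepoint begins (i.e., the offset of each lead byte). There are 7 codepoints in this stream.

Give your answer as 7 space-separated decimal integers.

Byte[0]=CA: 2-byte lead, need 1 cont bytes. acc=0xA
Byte[1]=8F: continuation. acc=(acc<<6)|0x0F=0x28F
Completed: cp=U+028F (starts at byte 0)
Byte[2]=27: 1-byte ASCII. cp=U+0027
Byte[3]=DA: 2-byte lead, need 1 cont bytes. acc=0x1A
Byte[4]=B7: continuation. acc=(acc<<6)|0x37=0x6B7
Completed: cp=U+06B7 (starts at byte 3)
Byte[5]=E6: 3-byte lead, need 2 cont bytes. acc=0x6
Byte[6]=AE: continuation. acc=(acc<<6)|0x2E=0x1AE
Byte[7]=A7: continuation. acc=(acc<<6)|0x27=0x6BA7
Completed: cp=U+6BA7 (starts at byte 5)
Byte[8]=C9: 2-byte lead, need 1 cont bytes. acc=0x9
Byte[9]=BB: continuation. acc=(acc<<6)|0x3B=0x27B
Completed: cp=U+027B (starts at byte 8)
Byte[10]=DC: 2-byte lead, need 1 cont bytes. acc=0x1C
Byte[11]=83: continuation. acc=(acc<<6)|0x03=0x703
Completed: cp=U+0703 (starts at byte 10)
Byte[12]=DF: 2-byte lead, need 1 cont bytes. acc=0x1F
Byte[13]=AE: continuation. acc=(acc<<6)|0x2E=0x7EE
Completed: cp=U+07EE (starts at byte 12)

Answer: 0 2 3 5 8 10 12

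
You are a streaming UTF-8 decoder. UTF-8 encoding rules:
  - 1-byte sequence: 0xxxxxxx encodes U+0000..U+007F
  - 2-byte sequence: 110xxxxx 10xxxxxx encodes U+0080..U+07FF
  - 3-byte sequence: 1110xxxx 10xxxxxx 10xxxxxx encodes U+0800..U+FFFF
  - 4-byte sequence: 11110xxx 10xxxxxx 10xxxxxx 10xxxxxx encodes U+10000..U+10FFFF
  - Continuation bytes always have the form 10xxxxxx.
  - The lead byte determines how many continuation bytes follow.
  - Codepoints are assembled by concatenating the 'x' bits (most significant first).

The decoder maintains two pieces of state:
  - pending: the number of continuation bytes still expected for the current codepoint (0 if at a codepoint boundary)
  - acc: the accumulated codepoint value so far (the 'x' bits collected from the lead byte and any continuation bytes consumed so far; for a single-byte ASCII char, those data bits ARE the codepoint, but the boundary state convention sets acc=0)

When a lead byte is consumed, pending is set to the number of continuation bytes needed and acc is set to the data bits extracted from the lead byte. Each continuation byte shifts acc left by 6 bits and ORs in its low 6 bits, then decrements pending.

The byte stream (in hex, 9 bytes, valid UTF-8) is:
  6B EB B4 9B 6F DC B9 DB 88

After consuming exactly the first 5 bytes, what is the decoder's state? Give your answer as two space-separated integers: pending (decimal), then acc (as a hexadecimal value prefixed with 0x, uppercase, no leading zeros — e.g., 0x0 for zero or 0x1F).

Byte[0]=6B: 1-byte. pending=0, acc=0x0
Byte[1]=EB: 3-byte lead. pending=2, acc=0xB
Byte[2]=B4: continuation. acc=(acc<<6)|0x34=0x2F4, pending=1
Byte[3]=9B: continuation. acc=(acc<<6)|0x1B=0xBD1B, pending=0
Byte[4]=6F: 1-byte. pending=0, acc=0x0

Answer: 0 0x0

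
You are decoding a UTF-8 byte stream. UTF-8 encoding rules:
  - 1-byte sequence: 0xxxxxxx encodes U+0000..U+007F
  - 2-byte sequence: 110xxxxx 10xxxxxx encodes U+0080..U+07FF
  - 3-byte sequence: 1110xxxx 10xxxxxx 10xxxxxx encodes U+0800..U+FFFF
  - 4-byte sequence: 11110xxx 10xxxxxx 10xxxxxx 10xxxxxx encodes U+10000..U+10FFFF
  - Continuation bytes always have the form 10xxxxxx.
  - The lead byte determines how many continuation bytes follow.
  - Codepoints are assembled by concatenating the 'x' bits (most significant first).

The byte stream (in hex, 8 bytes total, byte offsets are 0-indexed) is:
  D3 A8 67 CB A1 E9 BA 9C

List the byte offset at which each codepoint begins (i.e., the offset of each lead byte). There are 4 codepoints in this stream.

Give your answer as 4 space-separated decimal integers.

Byte[0]=D3: 2-byte lead, need 1 cont bytes. acc=0x13
Byte[1]=A8: continuation. acc=(acc<<6)|0x28=0x4E8
Completed: cp=U+04E8 (starts at byte 0)
Byte[2]=67: 1-byte ASCII. cp=U+0067
Byte[3]=CB: 2-byte lead, need 1 cont bytes. acc=0xB
Byte[4]=A1: continuation. acc=(acc<<6)|0x21=0x2E1
Completed: cp=U+02E1 (starts at byte 3)
Byte[5]=E9: 3-byte lead, need 2 cont bytes. acc=0x9
Byte[6]=BA: continuation. acc=(acc<<6)|0x3A=0x27A
Byte[7]=9C: continuation. acc=(acc<<6)|0x1C=0x9E9C
Completed: cp=U+9E9C (starts at byte 5)

Answer: 0 2 3 5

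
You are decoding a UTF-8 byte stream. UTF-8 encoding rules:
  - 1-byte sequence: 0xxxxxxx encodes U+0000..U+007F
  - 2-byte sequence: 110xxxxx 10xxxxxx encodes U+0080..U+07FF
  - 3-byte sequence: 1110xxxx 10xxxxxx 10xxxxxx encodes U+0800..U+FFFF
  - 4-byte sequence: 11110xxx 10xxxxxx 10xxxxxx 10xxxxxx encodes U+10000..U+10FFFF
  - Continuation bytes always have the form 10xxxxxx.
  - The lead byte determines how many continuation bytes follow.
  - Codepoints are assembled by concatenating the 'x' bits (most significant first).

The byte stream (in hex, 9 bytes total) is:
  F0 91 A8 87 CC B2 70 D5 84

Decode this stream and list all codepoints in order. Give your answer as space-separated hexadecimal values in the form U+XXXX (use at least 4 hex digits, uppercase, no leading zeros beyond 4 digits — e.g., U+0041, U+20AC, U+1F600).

Byte[0]=F0: 4-byte lead, need 3 cont bytes. acc=0x0
Byte[1]=91: continuation. acc=(acc<<6)|0x11=0x11
Byte[2]=A8: continuation. acc=(acc<<6)|0x28=0x468
Byte[3]=87: continuation. acc=(acc<<6)|0x07=0x11A07
Completed: cp=U+11A07 (starts at byte 0)
Byte[4]=CC: 2-byte lead, need 1 cont bytes. acc=0xC
Byte[5]=B2: continuation. acc=(acc<<6)|0x32=0x332
Completed: cp=U+0332 (starts at byte 4)
Byte[6]=70: 1-byte ASCII. cp=U+0070
Byte[7]=D5: 2-byte lead, need 1 cont bytes. acc=0x15
Byte[8]=84: continuation. acc=(acc<<6)|0x04=0x544
Completed: cp=U+0544 (starts at byte 7)

Answer: U+11A07 U+0332 U+0070 U+0544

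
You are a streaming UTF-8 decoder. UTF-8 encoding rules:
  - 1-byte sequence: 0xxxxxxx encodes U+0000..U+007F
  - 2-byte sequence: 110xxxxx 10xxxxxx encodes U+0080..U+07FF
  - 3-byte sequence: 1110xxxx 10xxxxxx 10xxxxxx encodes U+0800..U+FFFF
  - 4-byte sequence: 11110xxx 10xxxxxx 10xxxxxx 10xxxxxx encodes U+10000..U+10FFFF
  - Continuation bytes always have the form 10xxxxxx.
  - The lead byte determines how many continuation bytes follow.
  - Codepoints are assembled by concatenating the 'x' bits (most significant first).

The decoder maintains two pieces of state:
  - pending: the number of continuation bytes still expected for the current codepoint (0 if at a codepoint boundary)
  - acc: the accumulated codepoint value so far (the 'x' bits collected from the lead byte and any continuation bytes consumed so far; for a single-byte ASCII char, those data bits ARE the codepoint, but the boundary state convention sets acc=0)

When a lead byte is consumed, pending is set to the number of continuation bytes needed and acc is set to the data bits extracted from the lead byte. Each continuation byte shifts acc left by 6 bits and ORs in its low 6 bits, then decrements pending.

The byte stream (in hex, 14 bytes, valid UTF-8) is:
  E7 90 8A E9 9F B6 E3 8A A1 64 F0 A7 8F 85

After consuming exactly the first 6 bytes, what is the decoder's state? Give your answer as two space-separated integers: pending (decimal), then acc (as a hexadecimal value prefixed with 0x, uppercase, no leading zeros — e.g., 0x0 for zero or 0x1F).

Byte[0]=E7: 3-byte lead. pending=2, acc=0x7
Byte[1]=90: continuation. acc=(acc<<6)|0x10=0x1D0, pending=1
Byte[2]=8A: continuation. acc=(acc<<6)|0x0A=0x740A, pending=0
Byte[3]=E9: 3-byte lead. pending=2, acc=0x9
Byte[4]=9F: continuation. acc=(acc<<6)|0x1F=0x25F, pending=1
Byte[5]=B6: continuation. acc=(acc<<6)|0x36=0x97F6, pending=0

Answer: 0 0x97F6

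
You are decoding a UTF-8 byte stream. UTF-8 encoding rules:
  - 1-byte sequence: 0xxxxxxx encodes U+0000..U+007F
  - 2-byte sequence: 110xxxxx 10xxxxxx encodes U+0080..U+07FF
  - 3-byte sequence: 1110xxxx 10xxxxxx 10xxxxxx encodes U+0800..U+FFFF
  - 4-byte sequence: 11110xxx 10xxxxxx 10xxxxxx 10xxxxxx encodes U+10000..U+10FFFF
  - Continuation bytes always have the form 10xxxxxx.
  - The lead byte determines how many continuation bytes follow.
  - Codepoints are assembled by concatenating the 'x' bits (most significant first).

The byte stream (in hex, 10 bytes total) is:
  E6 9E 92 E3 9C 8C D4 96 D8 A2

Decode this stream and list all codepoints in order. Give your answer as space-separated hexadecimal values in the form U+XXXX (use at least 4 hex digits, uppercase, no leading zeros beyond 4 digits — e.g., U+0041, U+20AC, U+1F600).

Answer: U+6792 U+370C U+0516 U+0622

Derivation:
Byte[0]=E6: 3-byte lead, need 2 cont bytes. acc=0x6
Byte[1]=9E: continuation. acc=(acc<<6)|0x1E=0x19E
Byte[2]=92: continuation. acc=(acc<<6)|0x12=0x6792
Completed: cp=U+6792 (starts at byte 0)
Byte[3]=E3: 3-byte lead, need 2 cont bytes. acc=0x3
Byte[4]=9C: continuation. acc=(acc<<6)|0x1C=0xDC
Byte[5]=8C: continuation. acc=(acc<<6)|0x0C=0x370C
Completed: cp=U+370C (starts at byte 3)
Byte[6]=D4: 2-byte lead, need 1 cont bytes. acc=0x14
Byte[7]=96: continuation. acc=(acc<<6)|0x16=0x516
Completed: cp=U+0516 (starts at byte 6)
Byte[8]=D8: 2-byte lead, need 1 cont bytes. acc=0x18
Byte[9]=A2: continuation. acc=(acc<<6)|0x22=0x622
Completed: cp=U+0622 (starts at byte 8)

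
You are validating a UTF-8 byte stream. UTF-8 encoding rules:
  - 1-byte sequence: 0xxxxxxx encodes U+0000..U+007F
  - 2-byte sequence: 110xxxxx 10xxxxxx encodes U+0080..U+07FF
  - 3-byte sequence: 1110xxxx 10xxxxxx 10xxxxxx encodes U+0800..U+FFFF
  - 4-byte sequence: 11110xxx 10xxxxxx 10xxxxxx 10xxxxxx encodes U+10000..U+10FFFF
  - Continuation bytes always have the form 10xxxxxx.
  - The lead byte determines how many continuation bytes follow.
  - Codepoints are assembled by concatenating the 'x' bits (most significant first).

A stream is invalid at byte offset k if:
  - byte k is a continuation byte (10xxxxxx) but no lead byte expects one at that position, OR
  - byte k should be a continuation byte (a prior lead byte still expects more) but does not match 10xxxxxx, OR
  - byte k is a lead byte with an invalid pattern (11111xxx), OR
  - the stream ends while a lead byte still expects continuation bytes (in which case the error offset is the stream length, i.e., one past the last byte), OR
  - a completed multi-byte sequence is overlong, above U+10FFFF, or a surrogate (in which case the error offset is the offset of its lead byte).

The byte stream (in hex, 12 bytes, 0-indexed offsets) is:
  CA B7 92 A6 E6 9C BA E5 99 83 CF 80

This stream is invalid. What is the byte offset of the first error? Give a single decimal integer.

Answer: 2

Derivation:
Byte[0]=CA: 2-byte lead, need 1 cont bytes. acc=0xA
Byte[1]=B7: continuation. acc=(acc<<6)|0x37=0x2B7
Completed: cp=U+02B7 (starts at byte 0)
Byte[2]=92: INVALID lead byte (not 0xxx/110x/1110/11110)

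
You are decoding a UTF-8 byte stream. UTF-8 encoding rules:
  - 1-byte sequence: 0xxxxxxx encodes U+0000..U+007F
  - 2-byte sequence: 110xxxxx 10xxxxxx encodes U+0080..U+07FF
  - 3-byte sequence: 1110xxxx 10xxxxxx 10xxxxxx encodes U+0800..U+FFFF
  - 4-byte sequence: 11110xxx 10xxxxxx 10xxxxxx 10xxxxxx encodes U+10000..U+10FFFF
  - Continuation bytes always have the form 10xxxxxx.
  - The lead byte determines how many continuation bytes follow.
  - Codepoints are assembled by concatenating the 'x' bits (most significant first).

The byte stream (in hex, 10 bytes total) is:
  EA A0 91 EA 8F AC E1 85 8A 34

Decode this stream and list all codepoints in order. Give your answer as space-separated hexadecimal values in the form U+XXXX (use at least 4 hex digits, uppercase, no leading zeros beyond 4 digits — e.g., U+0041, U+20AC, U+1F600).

Byte[0]=EA: 3-byte lead, need 2 cont bytes. acc=0xA
Byte[1]=A0: continuation. acc=(acc<<6)|0x20=0x2A0
Byte[2]=91: continuation. acc=(acc<<6)|0x11=0xA811
Completed: cp=U+A811 (starts at byte 0)
Byte[3]=EA: 3-byte lead, need 2 cont bytes. acc=0xA
Byte[4]=8F: continuation. acc=(acc<<6)|0x0F=0x28F
Byte[5]=AC: continuation. acc=(acc<<6)|0x2C=0xA3EC
Completed: cp=U+A3EC (starts at byte 3)
Byte[6]=E1: 3-byte lead, need 2 cont bytes. acc=0x1
Byte[7]=85: continuation. acc=(acc<<6)|0x05=0x45
Byte[8]=8A: continuation. acc=(acc<<6)|0x0A=0x114A
Completed: cp=U+114A (starts at byte 6)
Byte[9]=34: 1-byte ASCII. cp=U+0034

Answer: U+A811 U+A3EC U+114A U+0034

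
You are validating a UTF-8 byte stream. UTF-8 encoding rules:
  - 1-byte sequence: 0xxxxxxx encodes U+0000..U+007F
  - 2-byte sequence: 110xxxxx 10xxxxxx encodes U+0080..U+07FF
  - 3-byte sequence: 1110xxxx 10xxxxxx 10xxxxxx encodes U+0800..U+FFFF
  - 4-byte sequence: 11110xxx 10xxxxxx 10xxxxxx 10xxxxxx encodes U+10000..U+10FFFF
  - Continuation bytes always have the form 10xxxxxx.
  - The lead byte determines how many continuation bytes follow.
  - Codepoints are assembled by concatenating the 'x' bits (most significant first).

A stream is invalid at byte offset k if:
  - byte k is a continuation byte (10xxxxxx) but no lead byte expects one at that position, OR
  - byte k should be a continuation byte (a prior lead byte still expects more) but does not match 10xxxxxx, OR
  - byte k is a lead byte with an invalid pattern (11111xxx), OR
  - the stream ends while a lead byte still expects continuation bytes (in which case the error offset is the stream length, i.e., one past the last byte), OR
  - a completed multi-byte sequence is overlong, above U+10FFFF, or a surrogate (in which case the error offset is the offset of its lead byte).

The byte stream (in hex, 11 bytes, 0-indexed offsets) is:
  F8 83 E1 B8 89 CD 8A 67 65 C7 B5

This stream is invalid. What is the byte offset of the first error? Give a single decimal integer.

Byte[0]=F8: INVALID lead byte (not 0xxx/110x/1110/11110)

Answer: 0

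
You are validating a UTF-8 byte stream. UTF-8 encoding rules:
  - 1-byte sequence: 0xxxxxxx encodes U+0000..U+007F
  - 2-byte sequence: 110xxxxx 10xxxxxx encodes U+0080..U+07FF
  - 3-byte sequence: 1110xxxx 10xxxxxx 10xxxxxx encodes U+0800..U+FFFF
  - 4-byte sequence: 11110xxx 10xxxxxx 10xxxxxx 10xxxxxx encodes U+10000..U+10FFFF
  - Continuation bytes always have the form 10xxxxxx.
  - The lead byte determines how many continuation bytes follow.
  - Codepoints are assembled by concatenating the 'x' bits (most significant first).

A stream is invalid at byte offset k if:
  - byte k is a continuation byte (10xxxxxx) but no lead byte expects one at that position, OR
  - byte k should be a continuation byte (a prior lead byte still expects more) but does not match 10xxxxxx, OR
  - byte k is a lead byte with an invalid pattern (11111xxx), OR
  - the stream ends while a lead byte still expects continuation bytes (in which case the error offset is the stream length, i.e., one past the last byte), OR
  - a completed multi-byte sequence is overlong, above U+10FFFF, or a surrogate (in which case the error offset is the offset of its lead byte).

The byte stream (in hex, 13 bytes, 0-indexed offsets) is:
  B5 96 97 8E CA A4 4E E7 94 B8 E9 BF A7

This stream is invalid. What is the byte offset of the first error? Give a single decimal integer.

Answer: 0

Derivation:
Byte[0]=B5: INVALID lead byte (not 0xxx/110x/1110/11110)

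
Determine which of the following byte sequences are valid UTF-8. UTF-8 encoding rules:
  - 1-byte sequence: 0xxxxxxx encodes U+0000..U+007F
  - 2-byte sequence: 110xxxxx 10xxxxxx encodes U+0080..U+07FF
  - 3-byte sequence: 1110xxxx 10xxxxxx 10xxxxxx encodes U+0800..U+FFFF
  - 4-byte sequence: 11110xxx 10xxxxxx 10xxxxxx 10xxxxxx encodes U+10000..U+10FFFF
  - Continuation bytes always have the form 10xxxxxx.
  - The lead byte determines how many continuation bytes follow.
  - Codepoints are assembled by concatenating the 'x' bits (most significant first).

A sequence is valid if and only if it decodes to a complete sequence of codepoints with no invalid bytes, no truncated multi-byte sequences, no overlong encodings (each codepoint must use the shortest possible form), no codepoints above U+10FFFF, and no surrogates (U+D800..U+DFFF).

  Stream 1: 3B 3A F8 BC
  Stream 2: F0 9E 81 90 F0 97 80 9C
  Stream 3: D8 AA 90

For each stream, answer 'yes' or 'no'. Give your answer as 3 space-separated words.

Answer: no yes no

Derivation:
Stream 1: error at byte offset 2. INVALID
Stream 2: decodes cleanly. VALID
Stream 3: error at byte offset 2. INVALID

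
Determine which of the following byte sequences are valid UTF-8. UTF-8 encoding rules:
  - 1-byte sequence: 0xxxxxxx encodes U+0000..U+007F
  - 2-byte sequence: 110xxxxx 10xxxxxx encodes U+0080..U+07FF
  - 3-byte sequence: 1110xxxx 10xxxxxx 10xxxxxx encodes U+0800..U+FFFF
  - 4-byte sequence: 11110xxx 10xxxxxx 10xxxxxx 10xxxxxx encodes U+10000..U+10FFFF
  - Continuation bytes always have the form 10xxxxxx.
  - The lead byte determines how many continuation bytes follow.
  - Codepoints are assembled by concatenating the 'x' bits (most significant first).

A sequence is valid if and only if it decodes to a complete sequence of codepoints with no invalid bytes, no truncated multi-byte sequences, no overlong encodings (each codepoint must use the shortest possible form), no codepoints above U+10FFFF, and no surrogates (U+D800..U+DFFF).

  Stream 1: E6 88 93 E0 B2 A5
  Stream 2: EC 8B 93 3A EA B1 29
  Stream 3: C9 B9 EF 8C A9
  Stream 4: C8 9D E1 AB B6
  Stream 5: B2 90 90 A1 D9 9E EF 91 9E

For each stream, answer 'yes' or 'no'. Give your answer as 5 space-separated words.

Answer: yes no yes yes no

Derivation:
Stream 1: decodes cleanly. VALID
Stream 2: error at byte offset 6. INVALID
Stream 3: decodes cleanly. VALID
Stream 4: decodes cleanly. VALID
Stream 5: error at byte offset 0. INVALID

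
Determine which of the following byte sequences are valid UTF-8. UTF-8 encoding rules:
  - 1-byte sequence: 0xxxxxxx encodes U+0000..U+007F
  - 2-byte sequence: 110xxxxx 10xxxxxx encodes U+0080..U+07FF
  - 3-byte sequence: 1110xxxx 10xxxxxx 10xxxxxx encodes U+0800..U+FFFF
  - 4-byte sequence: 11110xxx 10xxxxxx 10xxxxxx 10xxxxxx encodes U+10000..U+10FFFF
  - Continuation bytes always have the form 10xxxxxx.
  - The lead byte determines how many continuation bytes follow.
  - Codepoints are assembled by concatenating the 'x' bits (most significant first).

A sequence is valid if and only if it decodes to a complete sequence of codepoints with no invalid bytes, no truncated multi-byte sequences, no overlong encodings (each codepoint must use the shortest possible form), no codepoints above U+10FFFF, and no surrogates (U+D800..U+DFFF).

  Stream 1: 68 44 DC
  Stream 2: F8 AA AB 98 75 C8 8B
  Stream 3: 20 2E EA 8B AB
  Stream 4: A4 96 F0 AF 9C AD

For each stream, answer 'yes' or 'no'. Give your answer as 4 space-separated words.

Stream 1: error at byte offset 3. INVALID
Stream 2: error at byte offset 0. INVALID
Stream 3: decodes cleanly. VALID
Stream 4: error at byte offset 0. INVALID

Answer: no no yes no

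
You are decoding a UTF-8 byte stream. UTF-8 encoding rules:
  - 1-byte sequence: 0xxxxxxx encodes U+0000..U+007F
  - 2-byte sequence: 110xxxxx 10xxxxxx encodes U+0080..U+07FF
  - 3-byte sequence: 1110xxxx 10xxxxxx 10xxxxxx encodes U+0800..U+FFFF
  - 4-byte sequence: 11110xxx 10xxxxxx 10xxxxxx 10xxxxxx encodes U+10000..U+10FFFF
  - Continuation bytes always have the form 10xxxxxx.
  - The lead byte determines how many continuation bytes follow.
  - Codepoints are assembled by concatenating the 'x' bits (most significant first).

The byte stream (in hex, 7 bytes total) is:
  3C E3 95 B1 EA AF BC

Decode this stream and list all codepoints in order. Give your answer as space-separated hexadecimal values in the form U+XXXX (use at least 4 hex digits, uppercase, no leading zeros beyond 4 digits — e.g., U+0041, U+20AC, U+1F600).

Byte[0]=3C: 1-byte ASCII. cp=U+003C
Byte[1]=E3: 3-byte lead, need 2 cont bytes. acc=0x3
Byte[2]=95: continuation. acc=(acc<<6)|0x15=0xD5
Byte[3]=B1: continuation. acc=(acc<<6)|0x31=0x3571
Completed: cp=U+3571 (starts at byte 1)
Byte[4]=EA: 3-byte lead, need 2 cont bytes. acc=0xA
Byte[5]=AF: continuation. acc=(acc<<6)|0x2F=0x2AF
Byte[6]=BC: continuation. acc=(acc<<6)|0x3C=0xABFC
Completed: cp=U+ABFC (starts at byte 4)

Answer: U+003C U+3571 U+ABFC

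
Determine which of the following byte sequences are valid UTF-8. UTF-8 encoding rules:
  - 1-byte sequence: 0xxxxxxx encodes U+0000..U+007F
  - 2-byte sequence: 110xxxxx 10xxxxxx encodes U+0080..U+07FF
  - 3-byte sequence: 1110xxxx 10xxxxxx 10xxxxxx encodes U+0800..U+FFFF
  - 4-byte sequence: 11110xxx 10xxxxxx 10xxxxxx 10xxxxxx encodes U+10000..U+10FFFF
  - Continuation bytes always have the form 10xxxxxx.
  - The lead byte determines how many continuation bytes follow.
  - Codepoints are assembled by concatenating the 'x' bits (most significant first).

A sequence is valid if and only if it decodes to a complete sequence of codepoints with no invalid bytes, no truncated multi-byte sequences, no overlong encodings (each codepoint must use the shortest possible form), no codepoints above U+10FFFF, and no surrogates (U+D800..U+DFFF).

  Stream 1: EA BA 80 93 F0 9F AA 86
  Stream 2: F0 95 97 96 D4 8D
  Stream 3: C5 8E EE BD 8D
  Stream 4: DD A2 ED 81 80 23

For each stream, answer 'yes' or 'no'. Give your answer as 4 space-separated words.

Stream 1: error at byte offset 3. INVALID
Stream 2: decodes cleanly. VALID
Stream 3: decodes cleanly. VALID
Stream 4: decodes cleanly. VALID

Answer: no yes yes yes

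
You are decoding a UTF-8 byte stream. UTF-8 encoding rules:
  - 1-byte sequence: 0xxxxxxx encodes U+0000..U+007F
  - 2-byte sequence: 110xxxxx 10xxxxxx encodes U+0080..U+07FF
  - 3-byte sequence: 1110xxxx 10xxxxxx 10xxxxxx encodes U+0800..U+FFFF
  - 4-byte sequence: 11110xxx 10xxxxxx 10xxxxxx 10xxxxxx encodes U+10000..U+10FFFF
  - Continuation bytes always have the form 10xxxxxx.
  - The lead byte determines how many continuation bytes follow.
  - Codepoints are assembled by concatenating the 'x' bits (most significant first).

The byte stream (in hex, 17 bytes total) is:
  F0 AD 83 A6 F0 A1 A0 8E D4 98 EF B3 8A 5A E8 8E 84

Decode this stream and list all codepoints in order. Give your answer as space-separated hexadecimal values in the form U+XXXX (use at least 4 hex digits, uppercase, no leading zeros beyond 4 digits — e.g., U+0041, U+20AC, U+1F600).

Answer: U+2D0E6 U+2180E U+0518 U+FCCA U+005A U+8384

Derivation:
Byte[0]=F0: 4-byte lead, need 3 cont bytes. acc=0x0
Byte[1]=AD: continuation. acc=(acc<<6)|0x2D=0x2D
Byte[2]=83: continuation. acc=(acc<<6)|0x03=0xB43
Byte[3]=A6: continuation. acc=(acc<<6)|0x26=0x2D0E6
Completed: cp=U+2D0E6 (starts at byte 0)
Byte[4]=F0: 4-byte lead, need 3 cont bytes. acc=0x0
Byte[5]=A1: continuation. acc=(acc<<6)|0x21=0x21
Byte[6]=A0: continuation. acc=(acc<<6)|0x20=0x860
Byte[7]=8E: continuation. acc=(acc<<6)|0x0E=0x2180E
Completed: cp=U+2180E (starts at byte 4)
Byte[8]=D4: 2-byte lead, need 1 cont bytes. acc=0x14
Byte[9]=98: continuation. acc=(acc<<6)|0x18=0x518
Completed: cp=U+0518 (starts at byte 8)
Byte[10]=EF: 3-byte lead, need 2 cont bytes. acc=0xF
Byte[11]=B3: continuation. acc=(acc<<6)|0x33=0x3F3
Byte[12]=8A: continuation. acc=(acc<<6)|0x0A=0xFCCA
Completed: cp=U+FCCA (starts at byte 10)
Byte[13]=5A: 1-byte ASCII. cp=U+005A
Byte[14]=E8: 3-byte lead, need 2 cont bytes. acc=0x8
Byte[15]=8E: continuation. acc=(acc<<6)|0x0E=0x20E
Byte[16]=84: continuation. acc=(acc<<6)|0x04=0x8384
Completed: cp=U+8384 (starts at byte 14)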